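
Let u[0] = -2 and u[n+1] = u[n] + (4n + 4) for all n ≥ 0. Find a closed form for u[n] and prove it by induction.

Claim: u[n] = 2n^2 + 2n − 2.

Base case: u[0] = -2, and 2·0^2 + 2·0 − 2 = -2.
Assume u[r] = 2r^2 + 2r − 2.
Then u[r+1] = u[r] + (4r + 4) = (2r^2 + 2r − 2) + (4r + 4) = 2r^2 + 6r + 2,
and 2·(r+1)^2 + 2·(r+1) − 2 = 2r^2 + 6r + 2.
Hence u[n] = 2n^2 + 2n − 2 for every n ≥ 0, by induction.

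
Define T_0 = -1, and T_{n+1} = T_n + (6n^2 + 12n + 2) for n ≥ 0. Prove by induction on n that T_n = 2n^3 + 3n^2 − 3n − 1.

Base case: T_0 = -1, and 2·0^3 + 3·0^2 − 3·0 − 1 = -1.
Assume T_r = 2r^3 + 3r^2 − 3r − 1.
Then T_{r+1} = T_r + (6r^2 + 12r + 2) = (2r^3 + 3r^2 − 3r − 1) + (6r^2 + 12r + 2) = 2r^3 + 9r^2 + 9r + 1,
and 2·(r+1)^3 + 3·(r+1)^2 − 3·(r+1) − 1 = 2r^3 + 9r^2 + 9r + 1.
This completes the inductive step, so T_n = 2n^3 + 3n^2 − 3n − 1 for all n ≥ 0.

T_n = 2n^3 + 3n^2 − 3n − 1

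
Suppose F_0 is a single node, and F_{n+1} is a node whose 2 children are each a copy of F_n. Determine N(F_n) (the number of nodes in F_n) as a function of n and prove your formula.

Claim: N(F_n) = 2^{n+1} − 1.

Base case: N(F_0) = 1, and 2^{0+1} − 1 = 1.
Assume N(F_j) = 2^{j+1} − 1.
Then N(F_{j+1}) = 1 + 2N(F_j) = 1 + 2(2^{j+1} − 1) = 2^{j+2} − 2 + 1 = 2^{j+2} − 1.
By induction, N(F_n) = 2^{n+1} − 1 for all n ≥ 0.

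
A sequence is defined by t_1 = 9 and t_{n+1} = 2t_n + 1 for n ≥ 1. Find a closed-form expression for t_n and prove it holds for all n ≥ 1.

Claim: t_n = 5·2^n − 1.

Base case: t_1 = 9, and 5·2^1 − 1 = 10 − 1 = 9.
Assume t_j = 5·2^j − 1 for some j ≥ 1.
Then t_{j+1} = 2t_j + 1 = 2·(5·2^j − 1) + 1 = 10·2^j − 2 + 1 = 5·2^{j+1} − 1.
So the formula holds for j+1, and by induction t_n = 5·2^n − 1 for all n ≥ 1.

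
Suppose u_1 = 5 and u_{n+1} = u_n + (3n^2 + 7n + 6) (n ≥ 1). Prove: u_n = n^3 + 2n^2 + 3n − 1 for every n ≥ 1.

Base case: u_1 = 5, and 1^3 + 2·1^2 + 3·1 − 1 = 5.
Assume u_k = k^3 + 2k^2 + 3k − 1.
Then u_{k+1} = u_k + (3k^2 + 7k + 6) = (k^3 + 2k^2 + 3k − 1) + (3k^2 + 7k + 6) = k^3 + 5k^2 + 10k + 5,
and (k+1)^3 + 2·(k+1)^2 + 3·(k+1) − 1 = k^3 + 5k^2 + 10k + 5.
Hence u_n = n^3 + 2n^2 + 3n − 1 for every n ≥ 1, by induction.

u_n = n^3 + 2n^2 + 3n − 1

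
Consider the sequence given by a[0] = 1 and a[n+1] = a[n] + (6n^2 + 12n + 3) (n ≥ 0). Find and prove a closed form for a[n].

Claim: a[n] = 2n^3 + 3n^2 − 2n + 1.

Base case: a[0] = 1, and 2·0^3 + 3·0^2 − 2·0 + 1 = 1.
Assume a[k] = 2k^3 + 3k^2 − 2k + 1.
Then a[k+1] = a[k] + (6k^2 + 12k + 3) = (2k^3 + 3k^2 − 2k + 1) + (6k^2 + 12k + 3) = 2k^3 + 9k^2 + 10k + 4,
and 2·(k+1)^3 + 3·(k+1)^2 − 2·(k+1) + 1 = 2k^3 + 9k^2 + 10k + 4.
By induction, a[n] = 2n^3 + 3n^2 − 2n + 1 for all n ≥ 0.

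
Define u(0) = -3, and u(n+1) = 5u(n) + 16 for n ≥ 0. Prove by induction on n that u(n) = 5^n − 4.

Base case: u(0) = -3, and 5^0 − 4 = 1 − 4 = -3.
Assume u(m) = 5^m − 4 for some m ≥ 0.
Then u(m+1) = 5u(m) + 16 = 5·(5^m − 4) + 16 = 5^{m+1} − 20 + 16 = 5^{m+1} − 4.
Hence u(n) = 5^n − 4 for every n ≥ 0, by induction.

u(n) = 5^n − 4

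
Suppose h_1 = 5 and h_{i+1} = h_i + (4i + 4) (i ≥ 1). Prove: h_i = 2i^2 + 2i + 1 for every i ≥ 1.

Base case: h_1 = 5, and 2·1^2 + 2·1 + 1 = 5.
Assume h_j = 2j^2 + 2j + 1.
Then h_{j+1} = h_j + (4j + 4) = (2j^2 + 2j + 1) + (4j + 4) = 2j^2 + 6j + 5,
and 2·(j+1)^2 + 2·(j+1) + 1 = 2j^2 + 6j + 5.
This completes the inductive step, so h_i = 2i^2 + 2i + 1 for all i ≥ 1.

h_i = 2i^2 + 2i + 1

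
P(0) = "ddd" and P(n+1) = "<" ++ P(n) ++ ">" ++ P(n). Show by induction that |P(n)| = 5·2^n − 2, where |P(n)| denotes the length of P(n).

Base case: |P(0)| = 3, and 5·2^0 − 2 = 3.
Assume |P(r)| = 5·2^r − 2.
Then |P(r+1)| = 1 + |P(r)| + 1 + |P(r)| = 2|P(r)| + 2 = 2(5·2^r − 2) + 2 = 5·2^{r+1} − 4 + 2 = 5·2^{r+1} − 2.
This completes the inductive step, so |P(n)| = 5·2^n − 2 for all n ≥ 0.

|P(n)| = 5·2^n − 2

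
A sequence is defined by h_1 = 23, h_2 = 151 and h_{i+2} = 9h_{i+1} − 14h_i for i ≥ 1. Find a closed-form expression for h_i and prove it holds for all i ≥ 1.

Claim: h_i = 3·7^i + 2^i.

Base cases: h_1 = 23 and 3·7^1 + 2^1 = 23; h_2 = 151 and 3·7^2 + 2^2 = 151.
Assume h_j = 3·7^j + 2^j for all 1 ≤ j ≤ m, where m ≥ 2.
Then h_{m+1} = 9h_m − 14h_{m−1} = 9·(3·7^m + 2^m) − 14·(3·7^{m−1} + 2^{m−1}) = 3·(9·7 − 14)7^{m−1} + (9·2 − 14)2^{m−1} = 147·7^{m−1} + 4·2^{m−1} = 3·7^{m+1} + 2^{m+1}.
By strong induction, h_i = 3·7^i + 2^i for all i ≥ 1.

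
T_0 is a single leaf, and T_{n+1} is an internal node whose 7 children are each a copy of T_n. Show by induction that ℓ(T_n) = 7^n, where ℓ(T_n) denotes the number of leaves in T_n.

Base case: ℓ(T_0) = 1, and 7^0 = 1.
Assume ℓ(T_j) = 7^j.
Then ℓ(T_{j+1}) = 7·ℓ(T_j) = 7·7^j = 7^{j+1}.
By induction, ℓ(T_n) = 7^n for all n ≥ 0.

ℓ(T_n) = 7^n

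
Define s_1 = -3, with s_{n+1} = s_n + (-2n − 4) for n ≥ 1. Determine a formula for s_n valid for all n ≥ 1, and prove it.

Claim: s_n = -n^2 − 3n + 1.

Base case: s_1 = -3, and -1^2 − 3·1 + 1 = -3.
Assume s_j = -j^2 − 3j + 1.
Then s_{j+1} = s_j + (-2j − 4) = (-j^2 − 3j + 1) + (-2j − 4) = -j^2 − 5j − 3,
and -(j+1)^2 − 3·(j+1) + 1 = -j^2 − 5j − 3.
By induction, s_n = -n^2 − 3n + 1 for all n ≥ 1.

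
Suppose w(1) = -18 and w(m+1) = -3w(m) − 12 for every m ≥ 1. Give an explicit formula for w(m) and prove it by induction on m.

Claim: w(m) = 5·(-3)^m − 3.

Base case: w(1) = -18, and 5·(-3)^1 − 3 = -15 − 3 = -18.
Assume w(j) = 5·(-3)^j − 3 for some j ≥ 1.
Then w(j+1) = -3w(j) − 12 = -3·(5·(-3)^j − 3) − 12 = -15·(-3)^j + 9 − 12 = 5·(-3)^{j+1} − 3.
So the formula holds for j+1, and by induction w(m) = 5·(-3)^m − 3 for all m ≥ 1.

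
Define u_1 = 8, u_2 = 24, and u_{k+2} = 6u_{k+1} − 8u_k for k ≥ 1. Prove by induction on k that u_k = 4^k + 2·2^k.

Base cases: u_1 = 8 and 4^1 + 2·2^1 = 8; u_2 = 24 and 4^2 + 2·2^2 = 24.
Assume u_j = 4^j + 2·2^j for all 1 ≤ j ≤ r, where r ≥ 2.
Then u_{r+1} = 6u_r − 8u_{r−1} = 6·(4^r + 2·2^r) − 8·(4^{r−1} + 2·2^{r−1}) = (6·4 − 8)4^{r−1} + 2·(6·2 − 8)2^{r−1} = 16·4^{r−1} + 8·2^{r−1} = 4^{r+1} + 2·2^{r+1}.
Hence u_k = 4^k + 2·2^k for every k ≥ 1, by strong induction.

u_k = 4^k + 2·2^k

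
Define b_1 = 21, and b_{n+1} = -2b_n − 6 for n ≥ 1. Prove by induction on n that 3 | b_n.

Base case: b_1 = 21 = 3·7, so 3 | b_1.
Assume 3 | b_k, so b_k = 3t for some integer t.
Then b_{k+1} = -2b_k − 6 = -2·(3t) − 6 = 3(-2t − 2), so 3 | b_{k+1}.
So the property holds for k+1, and by induction 3 | b_n for all n ≥ 1.

3 | b_n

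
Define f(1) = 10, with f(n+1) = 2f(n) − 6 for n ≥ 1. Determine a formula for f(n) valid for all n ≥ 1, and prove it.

Claim: f(n) = 2^{n+1} + 6.

Base case: f(1) = 10, and 2^{1+1} + 6 = 4 + 6 = 10.
Assume f(j) = 2^{j+1} + 6 for some j ≥ 1.
Then f(j+1) = 2f(j) − 6 = 2·(2^{j+1} + 6) − 6 = 2^{j+2} + 12 − 6 = 2^{j+2} + 6.
Hence f(n) = 2^{n+1} + 6 for every n ≥ 1, by induction.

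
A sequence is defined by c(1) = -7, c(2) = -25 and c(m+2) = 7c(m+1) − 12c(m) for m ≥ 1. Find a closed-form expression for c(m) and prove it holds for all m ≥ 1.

Claim: c(m) = -4^m − 3^m.

Base cases: c(1) = -7 and -4^1 − 3^1 = -7; c(2) = -25 and -4^2 − 3^2 = -25.
Assume c(j) = -4^j − 3^j for all 1 ≤ j ≤ k, where k ≥ 2.
Then c(k+1) = 7c(k) − 12c(k−1) = 7·(-4^k − 3^k) − 12·(-4^{k−1} − 3^{k−1}) = -(7·4 − 12)4^{k−1} − (7·3 − 12)3^{k−1} = -16·4^{k−1} − 9·3^{k−1} = -4^{k+1} − 3^{k+1}.
By strong induction, c(m) = -4^m − 3^m for all m ≥ 1.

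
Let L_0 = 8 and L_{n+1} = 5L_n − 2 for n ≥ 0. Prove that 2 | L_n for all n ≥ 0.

Base case: L_0 = 8 = 2·4, so 2 | L_0.
Assume 2 | L_r, so L_r = 2t for some integer t.
Then L_{r+1} = 5L_r − 2 = 5·(2t) − 2 = 2(5t − 1), so 2 | L_{r+1}.
So the property holds for r+1, and by induction 2 | L_n for all n ≥ 0.

2 | L_n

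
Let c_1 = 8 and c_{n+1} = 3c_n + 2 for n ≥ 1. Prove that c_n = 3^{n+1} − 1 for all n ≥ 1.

Base case: c_1 = 8, and 3^{1+1} − 1 = 9 − 1 = 8.
Assume c_k = 3^{k+1} − 1 for some k ≥ 1.
Then c_{k+1} = 3c_k + 2 = 3·(3^{k+1} − 1) + 2 = 3^{k+2} − 3 + 2 = 3^{k+2} − 1.
By induction, c_n = 3^{n+1} − 1 for all n ≥ 1.

c_n = 3^{n+1} − 1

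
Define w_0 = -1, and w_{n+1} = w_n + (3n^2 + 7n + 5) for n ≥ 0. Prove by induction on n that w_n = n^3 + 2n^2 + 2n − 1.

Base case: w_0 = -1, and 0^3 + 2·0^2 + 2·0 − 1 = -1.
Assume w_j = j^3 + 2j^2 + 2j − 1.
Then w_{j+1} = w_j + (3j^2 + 7j + 5) = (j^3 + 2j^2 + 2j − 1) + (3j^2 + 7j + 5) = j^3 + 5j^2 + 9j + 4,
and (j+1)^3 + 2·(j+1)^2 + 2·(j+1) − 1 = j^3 + 5j^2 + 9j + 4.
By induction, w_n = n^3 + 2n^2 + 2n − 1 for all n ≥ 0.

w_n = n^3 + 2n^2 + 2n − 1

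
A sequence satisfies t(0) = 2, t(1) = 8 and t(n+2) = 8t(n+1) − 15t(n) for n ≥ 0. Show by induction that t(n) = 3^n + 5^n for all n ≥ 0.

Base cases: t(0) = 2 and 3^0 + 5^0 = 2; t(1) = 8 and 3^1 + 5^1 = 8.
Assume t(j) = 3^j + 5^j for all 0 ≤ j ≤ m, where m ≥ 1.
Then t(m+1) = 8t(m) − 15t(m−1) = 8·(3^m + 5^m) − 15·(3^{m−1} + 5^{m−1}) = (8·3 − 15)3^{m−1} + (8·5 − 15)5^{m−1} = 9·3^{m−1} + 25·5^{m−1} = 3^{m+1} + 5^{m+1}.
This completes the inductive step, so t(n) = 3^n + 5^n for all n ≥ 0.

t(n) = 3^n + 5^n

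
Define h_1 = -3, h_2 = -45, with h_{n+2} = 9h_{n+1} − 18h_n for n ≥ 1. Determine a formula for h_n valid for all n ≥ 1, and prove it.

Claim: h_n = 3·3^n − 2·6^n.

Base cases: h_1 = -3 and 3·3^1 − 2·6^1 = -3; h_2 = -45 and 3·3^2 − 2·6^2 = -45.
Assume h_i = 3·3^i − 2·6^i for all 1 ≤ i ≤ j, where j ≥ 2.
Then h_{j+1} = 9h_j − 18h_{j−1} = 9·(3·3^j − 2·6^j) − 18·(3·3^{j−1} − 2·6^{j−1}) = 3·(9·3 − 18)3^{j−1} − 2·(9·6 − 18)6^{j−1} = 27·3^{j−1} − 72·6^{j−1} = 3·3^{j+1} − 2·6^{j+1}.
Hence h_n = 3·3^n − 2·6^n for every n ≥ 1, by strong induction.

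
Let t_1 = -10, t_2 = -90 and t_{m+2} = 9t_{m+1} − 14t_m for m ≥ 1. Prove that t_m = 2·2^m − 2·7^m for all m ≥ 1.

Base cases: t_1 = -10 and 2·2^1 − 2·7^1 = -10; t_2 = -90 and 2·2^2 − 2·7^2 = -90.
Assume t_j = 2·2^j − 2·7^j for all 1 ≤ j ≤ k, where k ≥ 2.
Then t_{k+1} = 9t_k − 14t_{k−1} = 9·(2·2^k − 2·7^k) − 14·(2·2^{k−1} − 2·7^{k−1}) = 2·(9·2 − 14)2^{k−1} − 2·(9·7 − 14)7^{k−1} = 8·2^{k−1} − 98·7^{k−1} = 2·2^{k+1} − 2·7^{k+1}.
So the formula holds for k+1, and by strong induction t_m = 2·2^m − 2·7^m for all m ≥ 1.

t_m = 2·2^m − 2·7^m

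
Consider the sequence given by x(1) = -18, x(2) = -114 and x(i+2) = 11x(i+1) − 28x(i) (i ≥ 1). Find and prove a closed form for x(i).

Claim: x(i) = -4^i − 2·7^i.

Base cases: x(1) = -18 and -4^1 − 2·7^1 = -18; x(2) = -114 and -4^2 − 2·7^2 = -114.
Assume x(j) = -4^j − 2·7^j for all 1 ≤ j ≤ r, where r ≥ 2.
Then x(r+1) = 11x(r) − 28x(r−1) = 11·(-4^r − 2·7^r) − 28·(-4^{r−1} − 2·7^{r−1}) = -(11·4 − 28)4^{r−1} − 2·(11·7 − 28)7^{r−1} = -16·4^{r−1} − 98·7^{r−1} = -4^{r+1} − 2·7^{r+1}.
So the formula holds for r+1, and by strong induction x(i) = -4^i − 2·7^i for all i ≥ 1.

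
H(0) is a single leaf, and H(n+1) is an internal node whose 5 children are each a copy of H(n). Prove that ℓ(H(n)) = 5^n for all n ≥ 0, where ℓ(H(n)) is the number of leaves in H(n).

Base case: ℓ(H(0)) = 1, and 5^0 = 1.
Assume ℓ(H(j)) = 5^j.
Then ℓ(H(j+1)) = 5·ℓ(H(j)) = 5·5^j = 5^{j+1}.
By induction, ℓ(H(n)) = 5^n for all n ≥ 0.

ℓ(H(n)) = 5^n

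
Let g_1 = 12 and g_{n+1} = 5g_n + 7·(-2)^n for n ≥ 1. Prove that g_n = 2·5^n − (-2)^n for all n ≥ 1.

Base case: g_1 = 12, and 2·5^1 − (-2)^1 = 10 + 2 = 12.
Assume g_r = 2·5^r − (-2)^r for some r ≥ 1.
Then g_{r+1} = 5g_r + 7·(-2)^r = 5·(2·5^r − (-2)^r) + 7·(-2)^r = 2·5^{r+1} − 5·(-2)^r + 7·(-2)^r = 2·5^{r+1} + 2·(-2)^r = 2·5^{r+1} − (-2)^{r+1}.
By induction, g_n = 2·5^n − (-2)^n for all n ≥ 1.

g_n = 2·5^n − (-2)^n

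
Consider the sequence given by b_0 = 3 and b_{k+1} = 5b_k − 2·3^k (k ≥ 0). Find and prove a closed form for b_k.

Claim: b_k = 2·5^k + 3^k.

Base case: b_0 = 3, and 2·5^0 + 3^0 = 2 + 1 = 3.
Assume b_m = 2·5^m + 3^m for some m ≥ 0.
Then b_{m+1} = 5b_m − 2·3^m = 5·(2·5^m + 3^m) − 2·3^m = 2·5^{m+1} + 5·3^m − 2·3^m = 2·5^{m+1} + 3·3^m = 2·5^{m+1} + 3^{m+1}.
So the formula holds for m+1, and by induction b_k = 2·5^k + 3^k for all k ≥ 0.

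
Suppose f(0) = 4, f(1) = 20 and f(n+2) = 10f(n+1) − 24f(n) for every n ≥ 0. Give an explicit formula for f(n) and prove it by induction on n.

Claim: f(n) = 2·4^n + 2·6^n.

Base cases: f(0) = 4 and 2·4^0 + 2·6^0 = 4; f(1) = 20 and 2·4^1 + 2·6^1 = 20.
Assume f(j) = 2·4^j + 2·6^j for all 0 ≤ j ≤ r, where r ≥ 1.
Then f(r+1) = 10f(r) − 24f(r−1) = 10·(2·4^r + 2·6^r) − 24·(2·4^{r−1} + 2·6^{r−1}) = 2·(10·4 − 24)4^{r−1} + 2·(10·6 − 24)6^{r−1} = 32·4^{r−1} + 72·6^{r−1} = 2·4^{r+1} + 2·6^{r+1}.
So the formula holds for r+1, and by strong induction f(n) = 2·4^n + 2·6^n for all n ≥ 0.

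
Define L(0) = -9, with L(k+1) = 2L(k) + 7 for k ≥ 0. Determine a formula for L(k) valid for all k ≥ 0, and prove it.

Claim: L(k) = -2^{k+1} − 7.

Base case: L(0) = -9, and -2^{0+1} − 7 = -2 − 7 = -9.
Assume L(r) = -2^{r+1} − 7 for some r ≥ 0.
Then L(r+1) = 2L(r) + 7 = 2·(-2^{r+1} − 7) + 7 = -2^{r+2} − 14 + 7 = -2^{r+2} − 7.
Hence L(k) = -2^{k+1} − 7 for every k ≥ 0, by induction.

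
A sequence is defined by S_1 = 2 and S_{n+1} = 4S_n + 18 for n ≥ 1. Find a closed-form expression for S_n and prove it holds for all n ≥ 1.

Claim: S_n = 2·4^n − 6.

Base case: S_1 = 2, and 2·4^1 − 6 = 8 − 6 = 2.
Assume S_j = 2·4^j − 6 for some j ≥ 1.
Then S_{j+1} = 4S_j + 18 = 4·(2·4^j − 6) + 18 = 8·4^j − 24 + 18 = 2·4^{j+1} − 6.
So the formula holds for j+1, and by induction S_n = 2·4^n − 6 for all n ≥ 1.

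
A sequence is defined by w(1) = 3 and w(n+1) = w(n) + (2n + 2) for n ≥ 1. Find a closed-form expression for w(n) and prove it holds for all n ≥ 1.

Claim: w(n) = n^2 + n + 1.

Base case: w(1) = 3, and 1^2 + 1 + 1 = 3.
Assume w(m) = m^2 + m + 1.
Then w(m+1) = w(m) + (2m + 2) = (m^2 + m + 1) + (2m + 2) = m^2 + 3m + 3,
and (m+1)^2 + (m+1) + 1 = m^2 + 3m + 3.
Hence w(n) = n^2 + n + 1 for every n ≥ 1, by induction.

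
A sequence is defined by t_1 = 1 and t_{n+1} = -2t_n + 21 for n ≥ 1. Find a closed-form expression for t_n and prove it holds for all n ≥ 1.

Claim: t_n = 3·(-2)^n + 7.

Base case: t_1 = 1, and 3·(-2)^1 + 7 = -6 + 7 = 1.
Assume t_j = 3·(-2)^j + 7 for some j ≥ 1.
Then t_{j+1} = -2t_j + 21 = -2·(3·(-2)^j + 7) + 21 = -6·(-2)^j − 14 + 21 = 3·(-2)^{j+1} + 7.
Hence t_n = 3·(-2)^n + 7 for every n ≥ 1, by induction.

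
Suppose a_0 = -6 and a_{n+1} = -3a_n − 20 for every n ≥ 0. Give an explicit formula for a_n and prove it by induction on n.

Claim: a_n = -(-3)^n − 5.

Base case: a_0 = -6, and -(-3)^0 − 5 = -1 − 5 = -6.
Assume a_m = -(-3)^m − 5 for some m ≥ 0.
Then a_{m+1} = -3a_m − 20 = -3·(-(-3)^m − 5) − 20 = 3·(-3)^m + 15 − 20 = -(-3)^{m+1} − 5.
This completes the inductive step, so a_n = -(-3)^n − 5 for all n ≥ 0.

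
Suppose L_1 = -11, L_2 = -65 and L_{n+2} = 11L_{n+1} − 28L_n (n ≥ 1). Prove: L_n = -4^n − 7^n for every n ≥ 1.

Base cases: L_1 = -11 and -4^1 − 7^1 = -11; L_2 = -65 and -4^2 − 7^2 = -65.
Assume L_j = -4^j − 7^j for all 1 ≤ j ≤ m, where m ≥ 2.
Then L_{m+1} = 11L_m − 28L_{m−1} = 11·(-4^m − 7^m) − 28·(-4^{m−1} − 7^{m−1}) = -(11·4 − 28)4^{m−1} − (11·7 − 28)7^{m−1} = -16·4^{m−1} − 49·7^{m−1} = -4^{m+1} − 7^{m+1}.
So the formula holds for m+1, and by strong induction L_n = -4^n − 7^n for all n ≥ 1.

L_n = -4^n − 7^n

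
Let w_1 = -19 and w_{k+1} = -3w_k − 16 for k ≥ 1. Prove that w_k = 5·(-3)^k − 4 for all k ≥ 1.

Base case: w_1 = -19, and 5·(-3)^1 − 4 = -15 − 4 = -19.
Assume w_r = 5·(-3)^r − 4 for some r ≥ 1.
Then w_{r+1} = -3w_r − 16 = -3·(5·(-3)^r − 4) − 16 = -15·(-3)^r + 12 − 16 = 5·(-3)^{r+1} − 4.
This completes the inductive step, so w_k = 5·(-3)^k − 4 for all k ≥ 1.

w_k = 5·(-3)^k − 4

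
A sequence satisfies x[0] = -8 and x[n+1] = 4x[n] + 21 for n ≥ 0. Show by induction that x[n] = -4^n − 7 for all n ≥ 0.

Base case: x[0] = -8, and -4^0 − 7 = -1 − 7 = -8.
Assume x[m] = -4^m − 7 for some m ≥ 0.
Then x[m+1] = 4x[m] + 21 = 4·(-4^m − 7) + 21 = -4^{m+1} − 28 + 21 = -4^{m+1} − 7.
By induction, x[n] = -4^n − 7 for all n ≥ 0.

x[n] = -4^n − 7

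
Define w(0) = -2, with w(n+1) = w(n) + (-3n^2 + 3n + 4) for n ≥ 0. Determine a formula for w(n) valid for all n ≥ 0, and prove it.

Claim: w(n) = -n^3 + 3n^2 + 2n − 2.

Base case: w(0) = -2, and -0^3 + 3·0^2 + 2·0 − 2 = -2.
Assume w(k) = -k^3 + 3k^2 + 2k − 2.
Then w(k+1) = w(k) + (-3k^2 + 3k + 4) = (-k^3 + 3k^2 + 2k − 2) + (-3k^2 + 3k + 4) = -k^3 + 5k + 2,
and -(k+1)^3 + 3·(k+1)^2 + 2·(k+1) − 2 = -k^3 + 5k + 2.
Hence w(n) = -n^3 + 3n^2 + 2n − 2 for every n ≥ 0, by induction.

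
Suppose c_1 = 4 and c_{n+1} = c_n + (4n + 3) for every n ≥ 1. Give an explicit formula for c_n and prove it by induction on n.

Claim: c_n = 2n^2 + n + 1.

Base case: c_1 = 4, and 2·1^2 + 1 + 1 = 4.
Assume c_j = 2j^2 + j + 1.
Then c_{j+1} = c_j + (4j + 3) = (2j^2 + j + 1) + (4j + 3) = 2j^2 + 5j + 4,
and 2·(j+1)^2 + (j+1) + 1 = 2j^2 + 5j + 4.
By induction, c_n = 2n^2 + n + 1 for all n ≥ 1.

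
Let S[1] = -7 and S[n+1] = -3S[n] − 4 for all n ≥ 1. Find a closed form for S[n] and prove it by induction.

Claim: S[n] = 2·(-3)^n − 1.

Base case: S[1] = -7, and 2·(-3)^1 − 1 = -6 − 1 = -7.
Assume S[m] = 2·(-3)^m − 1 for some m ≥ 1.
Then S[m+1] = -3S[m] − 4 = -3·(2·(-3)^m − 1) − 4 = -6·(-3)^m + 3 − 4 = 2·(-3)^{m+1} − 1.
Hence S[n] = 2·(-3)^n − 1 for every n ≥ 1, by induction.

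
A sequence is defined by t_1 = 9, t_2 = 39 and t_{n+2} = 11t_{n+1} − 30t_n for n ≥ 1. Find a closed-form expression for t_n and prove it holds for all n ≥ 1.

Claim: t_n = 3·5^n − 6^n.

Base cases: t_1 = 9 and 3·5^1 − 6^1 = 9; t_2 = 39 and 3·5^2 − 6^2 = 39.
Assume t_j = 3·5^j − 6^j for all 1 ≤ j ≤ k, where k ≥ 2.
Then t_{k+1} = 11t_k − 30t_{k−1} = 11·(3·5^k − 6^k) − 30·(3·5^{k−1} − 6^{k−1}) = 3·(11·5 − 30)5^{k−1} − (11·6 − 30)6^{k−1} = 75·5^{k−1} − 36·6^{k−1} = 3·5^{k+1} − 6^{k+1}.
So the formula holds for k+1, and by strong induction t_n = 3·5^n − 6^n for all n ≥ 1.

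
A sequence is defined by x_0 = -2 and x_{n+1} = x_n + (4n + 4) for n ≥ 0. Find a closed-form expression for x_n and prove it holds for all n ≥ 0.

Claim: x_n = 2n^2 + 2n − 2.

Base case: x_0 = -2, and 2·0^2 + 2·0 − 2 = -2.
Assume x_k = 2k^2 + 2k − 2.
Then x_{k+1} = x_k + (4k + 4) = (2k^2 + 2k − 2) + (4k + 4) = 2k^2 + 6k + 2,
and 2·(k+1)^2 + 2·(k+1) − 2 = 2k^2 + 6k + 2.
Hence x_n = 2n^2 + 2n − 2 for every n ≥ 0, by induction.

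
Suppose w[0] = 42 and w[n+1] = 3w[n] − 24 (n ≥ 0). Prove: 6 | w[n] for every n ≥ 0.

Base case: w[0] = 42 = 6·7, so 6 | w[0].
Assume 6 | w[k], so w[k] = 6t for some integer t.
Then w[k+1] = 3w[k] − 24 = 3·(6t) − 24 = 6(3t − 4), so 6 | w[k+1].
By induction, 6 | w[n] for all n ≥ 0.

6 | w[n]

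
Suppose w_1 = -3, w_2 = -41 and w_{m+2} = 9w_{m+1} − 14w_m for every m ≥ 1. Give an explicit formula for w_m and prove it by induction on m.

Claim: w_m = -7^m + 2·2^m.

Base cases: w_1 = -3 and -7^1 + 2·2^1 = -3; w_2 = -41 and -7^2 + 2·2^2 = -41.
Assume w_j = -7^j + 2·2^j for all 1 ≤ j ≤ r, where r ≥ 2.
Then w_{r+1} = 9w_r − 14w_{r−1} = 9·(-7^r + 2·2^r) − 14·(-7^{r−1} + 2·2^{r−1}) = -(9·7 − 14)7^{r−1} + 2·(9·2 − 14)2^{r−1} = -49·7^{r−1} + 8·2^{r−1} = -7^{r+1} + 2·2^{r+1}.
By strong induction, w_m = -7^m + 2·2^m for all m ≥ 1.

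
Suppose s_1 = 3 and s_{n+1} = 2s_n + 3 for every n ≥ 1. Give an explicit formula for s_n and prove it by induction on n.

Claim: s_n = 3·2^n − 3.

Base case: s_1 = 3, and 3·2^1 − 3 = 6 − 3 = 3.
Assume s_k = 3·2^k − 3 for some k ≥ 1.
Then s_{k+1} = 2s_k + 3 = 2·(3·2^k − 3) + 3 = 6·2^k − 6 + 3 = 3·2^{k+1} − 3.
So the formula holds for k+1, and by induction s_n = 3·2^n − 3 for all n ≥ 1.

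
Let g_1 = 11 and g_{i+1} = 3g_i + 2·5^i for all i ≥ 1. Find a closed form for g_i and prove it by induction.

Claim: g_i = 2·3^i + 5^i.

Base case: g_1 = 11, and 2·3^1 + 5^1 = 6 + 5 = 11.
Assume g_j = 2·3^j + 5^j for some j ≥ 1.
Then g_{j+1} = 3g_j + 2·5^j = 3·(2·3^j + 5^j) + 2·5^j = 2·3^{j+1} + 3·5^j + 2·5^j = 2·3^{j+1} + 5·5^j = 2·3^{j+1} + 5^{j+1}.
By induction, g_i = 2·3^i + 5^i for all i ≥ 1.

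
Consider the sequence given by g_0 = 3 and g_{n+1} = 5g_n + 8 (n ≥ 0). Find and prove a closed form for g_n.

Claim: g_n = 5^{n+1} − 2.

Base case: g_0 = 3, and 5^{0+1} − 2 = 5 − 2 = 3.
Assume g_k = 5^{k+1} − 2 for some k ≥ 0.
Then g_{k+1} = 5g_k + 8 = 5·(5^{k+1} − 2) + 8 = 5^{k+2} − 10 + 8 = 5^{k+2} − 2.
So the formula holds for k+1, and by induction g_n = 5^{n+1} − 2 for all n ≥ 0.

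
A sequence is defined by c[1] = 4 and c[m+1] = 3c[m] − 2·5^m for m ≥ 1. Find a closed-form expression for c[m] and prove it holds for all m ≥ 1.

Claim: c[m] = 3·3^m − 5^m.

Base case: c[1] = 4, and 3·3^1 − 5^1 = 9 − 5 = 4.
Assume c[j] = 3·3^j − 5^j for some j ≥ 1.
Then c[j+1] = 3c[j] − 2·5^j = 3·(3·3^j − 5^j) − 2·5^j = 3·3^{j+1} − 3·5^j − 2·5^j = 3·3^{j+1} − 5·5^j = 3·3^{j+1} − 5^{j+1}.
So the formula holds for j+1, and by induction c[m] = 3·3^m − 5^m for all m ≥ 1.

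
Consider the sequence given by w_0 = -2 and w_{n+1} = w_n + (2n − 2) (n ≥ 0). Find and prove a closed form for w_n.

Claim: w_n = n^2 − 3n − 2.

Base case: w_0 = -2, and 0^2 − 3·0 − 2 = -2.
Assume w_r = r^2 − 3r − 2.
Then w_{r+1} = w_r + (2r − 2) = (r^2 − 3r − 2) + (2r − 2) = r^2 − r − 4,
and (r+1)^2 − 3·(r+1) − 2 = r^2 − r − 4.
By induction, w_n = n^2 − 3n − 2 for all n ≥ 0.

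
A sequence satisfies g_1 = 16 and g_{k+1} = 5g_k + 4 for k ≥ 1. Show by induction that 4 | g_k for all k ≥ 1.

Base case: g_1 = 16 = 4·4, so 4 | g_1.
Assume 4 | g_r, so g_r = 4t for some integer t.
Then g_{r+1} = 5g_r + 4 = 5·(4t) + 4 = 4(5t + 1), so 4 | g_{r+1}.
Hence 4 | g_k for every k ≥ 1, by induction.

4 | g_k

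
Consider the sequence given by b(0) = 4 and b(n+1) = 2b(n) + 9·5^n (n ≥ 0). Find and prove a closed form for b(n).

Claim: b(n) = 2^n + 3·5^n.

Base case: b(0) = 4, and 2^0 + 3·5^0 = 1 + 3 = 4.
Assume b(j) = 2^j + 3·5^j for some j ≥ 0.
Then b(j+1) = 2b(j) + 9·5^j = 2·(2^j + 3·5^j) + 9·5^j = 2^{j+1} + 6·5^j + 9·5^j = 2^{j+1} + 15·5^j = 2^{j+1} + 3·5^{j+1}.
This completes the inductive step, so b(n) = 2^n + 3·5^n for all n ≥ 0.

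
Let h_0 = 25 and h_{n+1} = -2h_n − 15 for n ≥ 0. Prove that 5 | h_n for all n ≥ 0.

Base case: h_0 = 25 = 5·5, so 5 | h_0.
Assume 5 | h_r, so h_r = 5t for some integer t.
Then h_{r+1} = -2h_r − 15 = -2·(5t) − 15 = 5(-2t − 3), so 5 | h_{r+1}.
This completes the inductive step, so 5 | h_n for all n ≥ 0.

5 | h_n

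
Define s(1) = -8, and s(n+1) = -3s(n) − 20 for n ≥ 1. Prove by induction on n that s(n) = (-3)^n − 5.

Base case: s(1) = -8, and (-3)^1 − 5 = -3 − 5 = -8.
Assume s(r) = (-3)^r − 5 for some r ≥ 1.
Then s(r+1) = -3s(r) − 20 = -3·((-3)^r − 5) − 20 = -3·(-3)^r + 15 − 20 = (-3)^{r+1} − 5.
This completes the inductive step, so s(n) = (-3)^n − 5 for all n ≥ 1.

s(n) = (-3)^n − 5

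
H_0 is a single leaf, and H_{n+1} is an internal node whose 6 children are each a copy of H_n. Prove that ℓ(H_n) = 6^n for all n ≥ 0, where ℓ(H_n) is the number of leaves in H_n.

Base case: ℓ(H_0) = 1, and 6^0 = 1.
Assume ℓ(H_k) = 6^k.
Then ℓ(H_{k+1}) = 6·ℓ(H_k) = 6·6^k = 6^{k+1}.
This completes the inductive step, so ℓ(H_n) = 6^n for all n ≥ 0.

ℓ(H_n) = 6^n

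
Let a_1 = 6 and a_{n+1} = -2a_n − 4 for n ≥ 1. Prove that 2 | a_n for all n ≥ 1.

Base case: a_1 = 6 = 2·3, so 2 | a_1.
Assume 2 | a_r, so a_r = 2t for some integer t.
Then a_{r+1} = -2a_r − 4 = -2·(2t) − 4 = 2(-2t − 2), so 2 | a_{r+1}.
Hence 2 | a_n for every n ≥ 1, by induction.

2 | a_n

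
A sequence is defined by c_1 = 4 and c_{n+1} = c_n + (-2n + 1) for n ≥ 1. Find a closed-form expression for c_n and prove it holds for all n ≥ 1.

Claim: c_n = -n^2 + 2n + 3.

Base case: c_1 = 4, and -1^2 + 2·1 + 3 = 4.
Assume c_r = -r^2 + 2r + 3.
Then c_{r+1} = c_r + (-2r + 1) = (-r^2 + 2r + 3) + (-2r + 1) = -r^2 + 4,
and -(r+1)^2 + 2·(r+1) + 3 = -r^2 + 4.
Hence c_n = -n^2 + 2n + 3 for every n ≥ 1, by induction.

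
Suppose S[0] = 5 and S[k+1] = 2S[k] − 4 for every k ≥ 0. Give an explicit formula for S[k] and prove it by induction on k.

Claim: S[k] = 2^k + 4.

Base case: S[0] = 5, and 2^0 + 4 = 1 + 4 = 5.
Assume S[j] = 2^j + 4 for some j ≥ 0.
Then S[j+1] = 2S[j] − 4 = 2·(2^j + 4) − 4 = 2^{j+1} + 8 − 4 = 2^{j+1} + 4.
Hence S[k] = 2^k + 4 for every k ≥ 0, by induction.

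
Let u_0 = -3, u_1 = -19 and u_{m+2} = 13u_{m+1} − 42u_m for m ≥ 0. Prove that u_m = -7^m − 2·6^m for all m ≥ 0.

Base cases: u_0 = -3 and -7^0 − 2·6^0 = -3; u_1 = -19 and -7^1 − 2·6^1 = -19.
Assume u_j = -7^j − 2·6^j for all 0 ≤ j ≤ r, where r ≥ 1.
Then u_{r+1} = 13u_r − 42u_{r−1} = 13·(-7^r − 2·6^r) − 42·(-7^{r−1} − 2·6^{r−1}) = -(13·7 − 42)7^{r−1} − 2·(13·6 − 42)6^{r−1} = -49·7^{r−1} − 72·6^{r−1} = -7^{r+1} − 2·6^{r+1}.
By strong induction, u_m = -7^m − 2·6^m for all m ≥ 0.

u_m = -7^m − 2·6^m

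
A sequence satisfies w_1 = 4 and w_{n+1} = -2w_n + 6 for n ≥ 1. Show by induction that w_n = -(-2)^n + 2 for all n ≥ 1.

Base case: w_1 = 4, and -(-2)^1 + 2 = 2 + 2 = 4.
Assume w_r = -(-2)^r + 2 for some r ≥ 1.
Then w_{r+1} = -2w_r + 6 = -2·(-(-2)^r + 2) + 6 = 2·(-2)^r − 4 + 6 = -(-2)^{r+1} + 2.
So the formula holds for r+1, and by induction w_n = -(-2)^n + 2 for all n ≥ 1.

w_n = -(-2)^n + 2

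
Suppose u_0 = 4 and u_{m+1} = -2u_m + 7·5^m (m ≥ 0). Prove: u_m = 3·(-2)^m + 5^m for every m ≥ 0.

Base case: u_0 = 4, and 3·(-2)^0 + 5^0 = 3 + 1 = 4.
Assume u_r = 3·(-2)^r + 5^r for some r ≥ 0.
Then u_{r+1} = -2u_r + 7·5^r = -2·(3·(-2)^r + 5^r) + 7·5^r = 3·(-2)^{r+1} − 2·5^r + 7·5^r = 3·(-2)^{r+1} + 5·5^r = 3·(-2)^{r+1} + 5^{r+1}.
This completes the inductive step, so u_m = 3·(-2)^m + 5^m for all m ≥ 0.

u_m = 3·(-2)^m + 5^m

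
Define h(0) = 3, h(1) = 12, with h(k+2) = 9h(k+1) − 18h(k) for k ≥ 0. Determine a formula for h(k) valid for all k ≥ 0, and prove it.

Claim: h(k) = 2·3^k + 6^k.

Base cases: h(0) = 3 and 2·3^0 + 6^0 = 3; h(1) = 12 and 2·3^1 + 6^1 = 12.
Assume h(j) = 2·3^j + 6^j for all 0 ≤ j ≤ r, where r ≥ 1.
Then h(r+1) = 9h(r) − 18h(r−1) = 9·(2·3^r + 6^r) − 18·(2·3^{r−1} + 6^{r−1}) = 2·(9·3 − 18)3^{r−1} + (9·6 − 18)6^{r−1} = 18·3^{r−1} + 36·6^{r−1} = 2·3^{r+1} + 6^{r+1}.
Hence h(k) = 2·3^k + 6^k for every k ≥ 0, by strong induction.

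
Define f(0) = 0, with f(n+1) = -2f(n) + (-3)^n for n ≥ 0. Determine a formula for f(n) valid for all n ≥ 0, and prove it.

Claim: f(n) = (-2)^n − (-3)^n.

Base case: f(0) = 0, and (-2)^0 − (-3)^0 = 1 − 1 = 0.
Assume f(j) = (-2)^j − (-3)^j for some j ≥ 0.
Then f(j+1) = -2f(j) + (-3)^j = -2·((-2)^j − (-3)^j) + (-3)^j = (-2)^{j+1} + 2·(-3)^j + (-3)^j = (-2)^{j+1} + 3·(-3)^j = (-2)^{j+1} − (-3)^{j+1}.
Hence f(n) = (-2)^n − (-3)^n for every n ≥ 0, by induction.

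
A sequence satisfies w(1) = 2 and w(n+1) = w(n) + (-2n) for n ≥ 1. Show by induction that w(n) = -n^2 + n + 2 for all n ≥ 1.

Base case: w(1) = 2, and -1^2 + 1 + 2 = 2.
Assume w(j) = -j^2 + j + 2.
Then w(j+1) = w(j) + (-2j) = (-j^2 + j + 2) + (-2j) = -j^2 − j + 2,
and -(j+1)^2 + (j+1) + 2 = -j^2 − j + 2.
This completes the inductive step, so w(n) = -n^2 + n + 2 for all n ≥ 1.

w(n) = -n^2 + n + 2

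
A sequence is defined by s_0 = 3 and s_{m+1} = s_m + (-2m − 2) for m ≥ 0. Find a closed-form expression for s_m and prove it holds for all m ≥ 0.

Claim: s_m = -m^2 − m + 3.

Base case: s_0 = 3, and -0^2 − 0 + 3 = 3.
Assume s_k = -k^2 − k + 3.
Then s_{k+1} = s_k + (-2k − 2) = (-k^2 − k + 3) + (-2k − 2) = -k^2 − 3k + 1,
and -(k+1)^2 − (k+1) + 3 = -k^2 − 3k + 1.
By induction, s_m = -m^2 − m + 3 for all m ≥ 0.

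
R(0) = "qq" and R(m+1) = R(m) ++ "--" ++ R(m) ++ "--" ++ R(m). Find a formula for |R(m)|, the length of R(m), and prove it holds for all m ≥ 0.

Claim: |R(m)| = 4·3^m − 2.

Base case: |R(0)| = 2, and 4·3^0 − 2 = 2.
Assume |R(k)| = 4·3^k − 2.
Then |R(k+1)| = 3|R(k)| + 4 = 3(4·3^k − 2) + 4 = 4·3^{k+1} − 6 + 4 = 4·3^{k+1} − 2.
Hence |R(m)| = 4·3^m − 2 for every m ≥ 0, by induction.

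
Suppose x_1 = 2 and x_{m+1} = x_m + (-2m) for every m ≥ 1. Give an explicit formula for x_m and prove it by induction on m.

Claim: x_m = -m^2 + m + 2.

Base case: x_1 = 2, and -1^2 + 1 + 2 = 2.
Assume x_k = -k^2 + k + 2.
Then x_{k+1} = x_k + (-2k) = (-k^2 + k + 2) + (-2k) = -k^2 − k + 2,
and -(k+1)^2 + (k+1) + 2 = -k^2 − k + 2.
Hence x_m = -m^2 + m + 2 for every m ≥ 1, by induction.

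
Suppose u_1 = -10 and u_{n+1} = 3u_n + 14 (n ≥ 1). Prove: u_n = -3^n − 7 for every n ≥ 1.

Base case: u_1 = -10, and -3^1 − 7 = -3 − 7 = -10.
Assume u_j = -3^j − 7 for some j ≥ 1.
Then u_{j+1} = 3u_j + 14 = 3·(-3^j − 7) + 14 = -3^{j+1} − 21 + 14 = -3^{j+1} − 7.
This completes the inductive step, so u_n = -3^n − 7 for all n ≥ 1.

u_n = -3^n − 7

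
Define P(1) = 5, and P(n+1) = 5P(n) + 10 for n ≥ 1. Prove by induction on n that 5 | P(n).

Base case: P(1) = 5 = 5·1, so 5 | P(1).
Assume 5 | P(j), so P(j) = 5t for some integer t.
Then P(j+1) = 5P(j) + 10 = 5·(5t) + 10 = 5(5t + 2), so 5 | P(j+1).
This completes the inductive step, so 5 | P(n) for all n ≥ 1.

5 | P(n)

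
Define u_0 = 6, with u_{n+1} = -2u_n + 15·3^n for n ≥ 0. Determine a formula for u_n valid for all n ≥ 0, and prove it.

Claim: u_n = 3·(-2)^n + 3·3^n.

Base case: u_0 = 6, and 3·(-2)^0 + 3·3^0 = 3 + 3 = 6.
Assume u_j = 3·(-2)^j + 3·3^j for some j ≥ 0.
Then u_{j+1} = -2u_j + 15·3^j = -2·(3·(-2)^j + 3·3^j) + 15·3^j = 3·(-2)^{j+1} − 6·3^j + 15·3^j = 3·(-2)^{j+1} + 9·3^j = 3·(-2)^{j+1} + 3·3^{j+1}.
Hence u_n = 3·(-2)^n + 3·3^n for every n ≥ 0, by induction.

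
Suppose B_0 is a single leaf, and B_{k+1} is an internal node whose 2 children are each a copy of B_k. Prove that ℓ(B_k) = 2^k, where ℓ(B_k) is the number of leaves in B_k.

Base case: ℓ(B_0) = 1, and 2^0 = 1.
Assume ℓ(B_r) = 2^r.
Then ℓ(B_{r+1}) = 2·ℓ(B_r) = 2·2^r = 2^{r+1}.
So the formula holds for r+1, and by induction ℓ(B_k) = 2^k for all k ≥ 0.

ℓ(B_k) = 2^k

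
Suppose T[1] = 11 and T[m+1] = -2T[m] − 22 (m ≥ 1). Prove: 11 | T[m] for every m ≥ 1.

Base case: T[1] = 11 = 11·1, so 11 | T[1].
Assume 11 | T[r], so T[r] = 11t for some integer t.
Then T[r+1] = -2T[r] − 22 = -2·(11t) − 22 = 11(-2t − 2), so 11 | T[r+1].
This completes the inductive step, so 11 | T[m] for all m ≥ 1.

11 | T[m]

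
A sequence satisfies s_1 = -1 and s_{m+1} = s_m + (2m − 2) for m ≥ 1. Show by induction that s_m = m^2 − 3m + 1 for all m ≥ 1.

Base case: s_1 = -1, and 1^2 − 3·1 + 1 = -1.
Assume s_r = r^2 − 3r + 1.
Then s_{r+1} = s_r + (2r − 2) = (r^2 − 3r + 1) + (2r − 2) = r^2 − r − 1,
and (r+1)^2 − 3·(r+1) + 1 = r^2 − r − 1.
Hence s_m = m^2 − 3m + 1 for every m ≥ 1, by induction.

s_m = m^2 − 3m + 1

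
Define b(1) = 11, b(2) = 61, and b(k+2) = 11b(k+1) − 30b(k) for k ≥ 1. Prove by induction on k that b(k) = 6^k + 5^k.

Base cases: b(1) = 11 and 6^1 + 5^1 = 11; b(2) = 61 and 6^2 + 5^2 = 61.
Assume b(j) = 6^j + 5^j for all 1 ≤ j ≤ m, where m ≥ 2.
Then b(m+1) = 11b(m) − 30b(m−1) = 11·(6^m + 5^m) − 30·(6^{m−1} + 5^{m−1}) = (11·6 − 30)6^{m−1} + (11·5 − 30)5^{m−1} = 36·6^{m−1} + 25·5^{m−1} = 6^{m+1} + 5^{m+1}.
So the formula holds for m+1, and by strong induction b(k) = 6^k + 5^k for all k ≥ 1.

b(k) = 6^k + 5^k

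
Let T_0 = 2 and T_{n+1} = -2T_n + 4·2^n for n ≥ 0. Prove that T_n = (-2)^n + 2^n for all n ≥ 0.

Base case: T_0 = 2, and (-2)^0 + 2^0 = 1 + 1 = 2.
Assume T_r = (-2)^r + 2^r for some r ≥ 0.
Then T_{r+1} = -2T_r + 4·2^r = -2·((-2)^r + 2^r) + 4·2^r = (-2)^{r+1} − 2·2^r + 4·2^r = (-2)^{r+1} + 2·2^r = (-2)^{r+1} + 2^{r+1}.
Hence T_n = (-2)^n + 2^n for every n ≥ 0, by induction.

T_n = (-2)^n + 2^n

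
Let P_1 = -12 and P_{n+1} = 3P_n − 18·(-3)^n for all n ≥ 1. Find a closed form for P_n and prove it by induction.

Claim: P_n = -3^n + 3·(-3)^n.

Base case: P_1 = -12, and -3^1 + 3·(-3)^1 = -3 − 9 = -12.
Assume P_r = -3^r + 3·(-3)^r for some r ≥ 1.
Then P_{r+1} = 3P_r − 18·(-3)^r = 3·(-3^r + 3·(-3)^r) − 18·(-3)^r = -3^{r+1} + 9·(-3)^r − 18·(-3)^r = -3^{r+1} − 9·(-3)^r = -3^{r+1} + 3·(-3)^{r+1}.
By induction, P_n = -3^n + 3·(-3)^n for all n ≥ 1.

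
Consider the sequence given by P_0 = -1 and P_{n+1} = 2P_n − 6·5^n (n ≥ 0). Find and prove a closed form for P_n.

Claim: P_n = 2^n − 2·5^n.

Base case: P_0 = -1, and 2^0 − 2·5^0 = 1 − 2 = -1.
Assume P_k = 2^k − 2·5^k for some k ≥ 0.
Then P_{k+1} = 2P_k − 6·5^k = 2·(2^k − 2·5^k) − 6·5^k = 2^{k+1} − 4·5^k − 6·5^k = 2^{k+1} − 10·5^k = 2^{k+1} − 2·5^{k+1}.
Hence P_n = 2^n − 2·5^n for every n ≥ 0, by induction.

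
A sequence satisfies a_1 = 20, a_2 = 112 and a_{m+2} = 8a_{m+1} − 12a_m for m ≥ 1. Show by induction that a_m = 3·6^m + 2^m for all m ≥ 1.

Base cases: a_1 = 20 and 3·6^1 + 2^1 = 20; a_2 = 112 and 3·6^2 + 2^2 = 112.
Assume a_j = 3·6^j + 2^j for all 1 ≤ j ≤ k, where k ≥ 2.
Then a_{k+1} = 8a_k − 12a_{k−1} = 8·(3·6^k + 2^k) − 12·(3·6^{k−1} + 2^{k−1}) = 3·(8·6 − 12)6^{k−1} + (8·2 − 12)2^{k−1} = 108·6^{k−1} + 4·2^{k−1} = 3·6^{k+1} + 2^{k+1}.
By strong induction, a_m = 3·6^m + 2^m for all m ≥ 1.

a_m = 3·6^m + 2^m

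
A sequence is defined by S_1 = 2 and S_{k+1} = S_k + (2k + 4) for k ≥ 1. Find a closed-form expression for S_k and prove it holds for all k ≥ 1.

Claim: S_k = k^2 + 3k − 2.

Base case: S_1 = 2, and 1^2 + 3·1 − 2 = 2.
Assume S_m = m^2 + 3m − 2.
Then S_{m+1} = S_m + (2m + 4) = (m^2 + 3m − 2) + (2m + 4) = m^2 + 5m + 2,
and (m+1)^2 + 3·(m+1) − 2 = m^2 + 5m + 2.
Hence S_k = k^2 + 3k − 2 for every k ≥ 1, by induction.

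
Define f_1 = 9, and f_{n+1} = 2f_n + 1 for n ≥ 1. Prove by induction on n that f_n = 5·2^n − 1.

Base case: f_1 = 9, and 5·2^1 − 1 = 10 − 1 = 9.
Assume f_k = 5·2^k − 1 for some k ≥ 1.
Then f_{k+1} = 2f_k + 1 = 2·(5·2^k − 1) + 1 = 10·2^k − 2 + 1 = 5·2^{k+1} − 1.
So the formula holds for k+1, and by induction f_n = 5·2^n − 1 for all n ≥ 1.

f_n = 5·2^n − 1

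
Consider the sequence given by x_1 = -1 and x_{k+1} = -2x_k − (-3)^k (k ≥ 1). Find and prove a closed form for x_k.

Claim: x_k = -(-2)^k + (-3)^k.

Base case: x_1 = -1, and -(-2)^1 + (-3)^1 = 2 − 3 = -1.
Assume x_r = -(-2)^r + (-3)^r for some r ≥ 1.
Then x_{r+1} = -2x_r − (-3)^r = -2·(-(-2)^r + (-3)^r) − (-3)^r = -(-2)^{r+1} − 2·(-3)^r − (-3)^r = -(-2)^{r+1} − 3·(-3)^r = -(-2)^{r+1} + (-3)^{r+1}.
Hence x_k = -(-2)^k + (-3)^k for every k ≥ 1, by induction.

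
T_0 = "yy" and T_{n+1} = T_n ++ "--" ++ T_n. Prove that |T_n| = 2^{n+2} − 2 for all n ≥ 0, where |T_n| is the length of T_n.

Base case: |T_0| = 2, and 2^{0+2} − 2 = 2.
Assume |T_r| = 2^{r+2} − 2.
Then |T_{r+1}| = |T_r| + 2 + |T_r| = 2|T_r| + 2 = 2(2^{r+2} − 2) + 2 = 2^{r+3} − 4 + 2 = 2^{r+3} − 2.
Hence |T_n| = 2^{n+2} − 2 for every n ≥ 0, by induction.

|T_n| = 2^{n+2} − 2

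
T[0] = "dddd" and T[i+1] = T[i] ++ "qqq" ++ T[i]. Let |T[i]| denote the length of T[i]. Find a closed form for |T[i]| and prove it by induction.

Claim: |T[i]| = 7·2^i − 3.

Base case: |T[0]| = 4, and 7·2^0 − 3 = 4.
Assume |T[j]| = 7·2^j − 3.
Then |T[j+1]| = |T[j]| + 3 + |T[j]| = 2|T[j]| + 3 = 2(7·2^j − 3) + 3 = 7·2^{j+1} − 6 + 3 = 7·2^{j+1} − 3.
Hence |T[i]| = 7·2^i − 3 for every i ≥ 0, by induction.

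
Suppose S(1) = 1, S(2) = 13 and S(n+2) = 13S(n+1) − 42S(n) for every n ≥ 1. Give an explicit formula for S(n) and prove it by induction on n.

Claim: S(n) = 7^n − 6^n.

Base cases: S(1) = 1 and 7^1 − 6^1 = 1; S(2) = 13 and 7^2 − 6^2 = 13.
Assume S(j) = 7^j − 6^j for all 1 ≤ j ≤ r, where r ≥ 2.
Then S(r+1) = 13S(r) − 42S(r−1) = 13·(7^r − 6^r) − 42·(7^{r−1} − 6^{r−1}) = (13·7 − 42)7^{r−1} − (13·6 − 42)6^{r−1} = 49·7^{r−1} − 36·6^{r−1} = 7^{r+1} − 6^{r+1}.
Hence S(n) = 7^n − 6^n for every n ≥ 1, by strong induction.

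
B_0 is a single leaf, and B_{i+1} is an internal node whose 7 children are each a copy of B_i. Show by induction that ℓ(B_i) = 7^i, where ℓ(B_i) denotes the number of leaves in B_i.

Base case: ℓ(B_0) = 1, and 7^0 = 1.
Assume ℓ(B_r) = 7^r.
Then ℓ(B_{r+1}) = 7·ℓ(B_r) = 7·7^r = 7^{r+1}.
By induction, ℓ(B_i) = 7^i for all i ≥ 0.

ℓ(B_i) = 7^i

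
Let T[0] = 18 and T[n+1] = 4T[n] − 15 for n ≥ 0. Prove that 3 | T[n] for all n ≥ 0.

Base case: T[0] = 18 = 3·6, so 3 | T[0].
Assume 3 | T[r], so T[r] = 3t for some integer t.
Then T[r+1] = 4T[r] − 15 = 4·(3t) − 15 = 3(4t − 5), so 3 | T[r+1].
By induction, 3 | T[n] for all n ≥ 0.

3 | T[n]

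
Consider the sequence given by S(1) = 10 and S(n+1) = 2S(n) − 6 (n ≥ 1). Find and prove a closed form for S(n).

Claim: S(n) = 2^{n+1} + 6.

Base case: S(1) = 10, and 2^{1+1} + 6 = 4 + 6 = 10.
Assume S(k) = 2^{k+1} + 6 for some k ≥ 1.
Then S(k+1) = 2S(k) − 6 = 2·(2^{k+1} + 6) − 6 = 2^{k+2} + 12 − 6 = 2^{k+2} + 6.
By induction, S(n) = 2^{n+1} + 6 for all n ≥ 1.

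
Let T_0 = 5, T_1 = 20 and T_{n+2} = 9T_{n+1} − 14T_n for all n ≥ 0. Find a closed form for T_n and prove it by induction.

Claim: T_n = 3·2^n + 2·7^n.

Base cases: T_0 = 5 and 3·2^0 + 2·7^0 = 5; T_1 = 20 and 3·2^1 + 2·7^1 = 20.
Assume T_j = 3·2^j + 2·7^j for all 0 ≤ j ≤ k, where k ≥ 1.
Then T_{k+1} = 9T_k − 14T_{k−1} = 9·(3·2^k + 2·7^k) − 14·(3·2^{k−1} + 2·7^{k−1}) = 3·(9·2 − 14)2^{k−1} + 2·(9·7 − 14)7^{k−1} = 12·2^{k−1} + 98·7^{k−1} = 3·2^{k+1} + 2·7^{k+1}.
This completes the inductive step, so T_n = 3·2^n + 2·7^n for all n ≥ 0.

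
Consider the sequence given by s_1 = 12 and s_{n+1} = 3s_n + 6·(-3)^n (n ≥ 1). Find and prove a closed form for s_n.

Claim: s_n = 3·3^n − (-3)^n.

Base case: s_1 = 12, and 3·3^1 − (-3)^1 = 9 + 3 = 12.
Assume s_m = 3·3^m − (-3)^m for some m ≥ 1.
Then s_{m+1} = 3s_m + 6·(-3)^m = 3·(3·3^m − (-3)^m) + 6·(-3)^m = 3·3^{m+1} − 3·(-3)^m + 6·(-3)^m = 3·3^{m+1} + 3·(-3)^m = 3·3^{m+1} − (-3)^{m+1}.
By induction, s_n = 3·3^n − (-3)^n for all n ≥ 1.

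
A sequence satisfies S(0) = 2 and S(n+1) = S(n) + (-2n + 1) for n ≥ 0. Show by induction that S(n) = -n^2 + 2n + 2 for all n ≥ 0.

Base case: S(0) = 2, and -0^2 + 2·0 + 2 = 2.
Assume S(m) = -m^2 + 2m + 2.
Then S(m+1) = S(m) + (-2m + 1) = (-m^2 + 2m + 2) + (-2m + 1) = -m^2 + 3,
and -(m+1)^2 + 2·(m+1) + 2 = -m^2 + 3.
By induction, S(n) = -n^2 + 2n + 2 for all n ≥ 0.

S(n) = -n^2 + 2n + 2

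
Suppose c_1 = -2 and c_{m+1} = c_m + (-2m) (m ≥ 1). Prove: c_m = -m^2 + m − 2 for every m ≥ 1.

Base case: c_1 = -2, and -1^2 + 1 − 2 = -2.
Assume c_j = -j^2 + j − 2.
Then c_{j+1} = c_j + (-2j) = (-j^2 + j − 2) + (-2j) = -j^2 − j − 2,
and -(j+1)^2 + (j+1) − 2 = -j^2 − j − 2.
This completes the inductive step, so c_m = -m^2 + m − 2 for all m ≥ 1.

c_m = -m^2 + m − 2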